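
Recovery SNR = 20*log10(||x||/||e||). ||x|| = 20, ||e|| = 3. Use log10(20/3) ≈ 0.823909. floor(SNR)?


||x||/||e|| = 20/3.
log10(20/3) ≈ 0.823909.
20*log10(||x||/||e||) ≈ 20*0.823909 = 16.47818.
floor(16.47818) = 16.

16


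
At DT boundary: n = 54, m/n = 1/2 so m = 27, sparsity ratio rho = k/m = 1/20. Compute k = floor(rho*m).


m = 1/2*54 = 27.
rho = 1/20.
rho*m = 1/20*27 = 1.35.
k = floor(1.35) = 1.

1


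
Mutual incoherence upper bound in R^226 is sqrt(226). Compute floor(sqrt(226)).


15^2 = 225 <= 226 < 256 = 16^2, so 15 <= sqrt(226) < 16.
floor(sqrt(226)) = 15.

15


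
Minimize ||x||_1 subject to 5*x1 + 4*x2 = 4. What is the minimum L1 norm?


Axis intercepts:
  x1 = 4/5, x2 = 0: L1 = 4/5
  x1 = 0, x2 = 1: L1 = 1
x* = (4/5, 0)
||x*||_1 = 4/5.

4/5


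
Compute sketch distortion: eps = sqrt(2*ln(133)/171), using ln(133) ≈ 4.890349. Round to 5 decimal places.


ln(133) ≈ 4.890349.
2*ln(N)/m ≈ 2*4.890349/171 ≈ 0.05719706.
eps = sqrt(0.05719706) ≈ 0.2391591 ≈ 0.23916.

0.23916


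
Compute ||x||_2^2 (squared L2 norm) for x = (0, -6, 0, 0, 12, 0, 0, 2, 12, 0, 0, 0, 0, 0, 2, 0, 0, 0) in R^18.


Non-zero entries: [(1, -6), (4, 12), (7, 2), (8, 12), (14, 2)]
Squares: [36, 144, 4, 144, 4]
||x||_2^2 = sum = 332.

332


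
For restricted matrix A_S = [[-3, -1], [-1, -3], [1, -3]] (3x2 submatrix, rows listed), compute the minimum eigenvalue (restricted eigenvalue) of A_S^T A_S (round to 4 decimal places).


A_S^T A_S = [[11, 3], [3, 19]].
trace = 30.
det = 200.
disc = trace^2 - 4*det = 900 - 4*200 = 100.
sqrt(100) = 10.
lam_min = (30 - 10)/2 = 10 = 10.0000.

10.0000


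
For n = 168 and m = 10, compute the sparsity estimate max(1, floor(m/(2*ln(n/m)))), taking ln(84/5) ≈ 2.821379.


n/m = 168/10 = 84/5.
ln(n/m) ≈ 2.821379.
2*ln(n/m) ≈ 5.642758.
m/(2*ln(n/m)) ≈ 10/5.642758 ≈ 1.7722.
floor = 1.
k_max = max(1, 1) = 1.

1


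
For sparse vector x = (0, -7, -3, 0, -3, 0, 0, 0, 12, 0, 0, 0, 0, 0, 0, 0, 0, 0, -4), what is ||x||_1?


Non-zero entries: [(1, -7), (2, -3), (4, -3), (8, 12), (18, -4)]
Absolute values: [7, 3, 3, 12, 4]
||x||_1 = sum = 29.

29


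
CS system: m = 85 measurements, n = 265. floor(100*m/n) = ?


100*m/n = 100*85/265 ≈ 32.0755.
floor = 32.

32


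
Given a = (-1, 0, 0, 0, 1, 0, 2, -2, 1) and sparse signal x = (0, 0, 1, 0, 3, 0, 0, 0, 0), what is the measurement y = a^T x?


Non-zero terms: ['0*1', '1*3']
Products: [0, 3]
y = sum = 3.

3


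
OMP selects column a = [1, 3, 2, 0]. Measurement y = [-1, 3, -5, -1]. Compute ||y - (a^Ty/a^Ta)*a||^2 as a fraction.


a^T a = 14.
a^T y = -2.
coeff = -2/14 = -1/7.
||r||^2 = 250/7.

250/7


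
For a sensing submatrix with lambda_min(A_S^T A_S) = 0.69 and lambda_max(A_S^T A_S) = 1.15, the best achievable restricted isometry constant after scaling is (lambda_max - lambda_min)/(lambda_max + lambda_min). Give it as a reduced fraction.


lambda_max - lambda_min = 1.15 - 0.69 = 0.46.
lambda_max + lambda_min = 1.15 + 0.69 = 1.84.
delta = 0.46/1.84 = 46/184 = 1/4.

1/4


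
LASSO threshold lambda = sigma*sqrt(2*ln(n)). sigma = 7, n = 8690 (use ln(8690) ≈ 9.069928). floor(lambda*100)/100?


ln(8690) ≈ 9.069928.
2*ln(n) ≈ 18.139856.
sqrt(2*ln(n)) ≈ sqrt(18.139856) ≈ 4.259091.
lambda ≈ 7*4.259091 = 29.813637.
floor(lambda*100)/100 = 29.81.

29.81


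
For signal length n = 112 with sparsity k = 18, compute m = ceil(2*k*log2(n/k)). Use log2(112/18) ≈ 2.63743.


log2(n/k) = log2(112/18) ≈ 2.63743.
2*k*log2(n/k) ≈ 2*18*2.63743 = 94.94748.
m = ceil(94.94748) = 95.

95


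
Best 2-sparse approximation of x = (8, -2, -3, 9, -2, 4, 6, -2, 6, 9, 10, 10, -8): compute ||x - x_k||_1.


Sorted |x_i| descending: [10, 10, 9, 9, 8, 8, 6, 6, 4, 3, 2, 2, 2]
Keep top 2: [10, 10]
Tail entries: [9, 9, 8, 8, 6, 6, 4, 3, 2, 2, 2]
L1 error = sum of tail = 59.

59


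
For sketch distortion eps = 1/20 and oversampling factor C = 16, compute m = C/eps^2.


1/eps = 20.
(1/eps)^2 = 400.
m = 16*400 = 6400.

6400


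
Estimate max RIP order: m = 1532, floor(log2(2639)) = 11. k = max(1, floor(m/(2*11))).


floor(log2(2639)) = 11.
2*11 = 22.
m/(2*floor(log2(n))) = 1532/22 ≈ 69.6364.
floor = 69.
k = max(1, 69) = 69.

69


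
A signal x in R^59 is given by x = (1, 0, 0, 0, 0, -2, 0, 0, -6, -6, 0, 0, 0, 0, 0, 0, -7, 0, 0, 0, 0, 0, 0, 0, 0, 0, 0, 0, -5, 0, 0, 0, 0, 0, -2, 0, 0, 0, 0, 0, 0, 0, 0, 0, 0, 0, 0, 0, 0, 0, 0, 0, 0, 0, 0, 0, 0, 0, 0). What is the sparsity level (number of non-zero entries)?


Non-zero positions: [0, 5, 8, 9, 16, 28, 34].
Sparsity = 7.

7


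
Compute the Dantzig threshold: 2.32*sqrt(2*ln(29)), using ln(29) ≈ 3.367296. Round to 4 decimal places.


ln(29) ≈ 3.367296.
2*ln(n) ≈ 6.734592.
sqrt(2*ln(n)) ≈ sqrt(6.734592) ≈ 2.595109.
threshold ≈ 2.32*2.595109 = 6.02065288 ≈ 6.0207.

6.0207


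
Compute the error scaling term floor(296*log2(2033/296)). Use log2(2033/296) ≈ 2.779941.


log2(n/k) = log2(2033/296) ≈ 2.779941.
k*log2(n/k) ≈ 296*2.779941 = 822.862536.
floor(822.862536) = 822.

822


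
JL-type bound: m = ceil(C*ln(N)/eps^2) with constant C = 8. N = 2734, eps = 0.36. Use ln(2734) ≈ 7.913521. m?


ln(2734) ≈ 7.913521.
eps^2 = 0.36^2 = 0.1296.
C*ln(N)/eps^2 ≈ 8*7.913521/0.1296 ≈ 488.489.
m = ceil(488.489) = 489.

489


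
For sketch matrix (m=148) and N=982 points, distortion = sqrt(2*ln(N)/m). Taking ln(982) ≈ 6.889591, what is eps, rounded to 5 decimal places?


ln(982) ≈ 6.889591.
2*ln(N)/m ≈ 2*6.889591/148 ≈ 0.09310258.
eps = sqrt(0.09310258) ≈ 0.3051272 ≈ 0.30513.

0.30513


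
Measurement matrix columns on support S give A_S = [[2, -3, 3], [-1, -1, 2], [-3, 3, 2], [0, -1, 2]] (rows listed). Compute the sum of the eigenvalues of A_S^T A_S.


Sum of eigenvalues of A_S^T A_S = trace(A_S^T A_S) = sum of squared column norms of A_S.
A_S^T A_S diagonal: [14, 20, 21].
trace = 14 + 20 + 21 = 55.

55


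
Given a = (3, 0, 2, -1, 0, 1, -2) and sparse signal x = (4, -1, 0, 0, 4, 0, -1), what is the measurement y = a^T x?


Non-zero terms: ['3*4', '0*-1', '0*4', '-2*-1']
Products: [12, 0, 0, 2]
y = sum = 14.

14


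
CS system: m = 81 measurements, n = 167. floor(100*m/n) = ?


100*m/n = 100*81/167 ≈ 48.503.
floor = 48.

48


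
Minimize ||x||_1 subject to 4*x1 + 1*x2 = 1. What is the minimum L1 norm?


Axis intercepts:
  x1 = 1/4, x2 = 0: L1 = 1/4
  x1 = 0, x2 = 1: L1 = 1
x* = (1/4, 0)
||x*||_1 = 1/4.

1/4


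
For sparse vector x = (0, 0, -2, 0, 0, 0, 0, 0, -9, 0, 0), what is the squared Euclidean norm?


Non-zero entries: [(2, -2), (8, -9)]
Squares: [4, 81]
||x||_2^2 = sum = 85.

85


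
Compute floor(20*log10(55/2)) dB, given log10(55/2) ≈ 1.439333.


||x||/||e|| = 55/2.
log10(55/2) ≈ 1.439333.
20*log10(||x||/||e||) ≈ 20*1.439333 = 28.78666.
floor(28.78666) = 28.

28


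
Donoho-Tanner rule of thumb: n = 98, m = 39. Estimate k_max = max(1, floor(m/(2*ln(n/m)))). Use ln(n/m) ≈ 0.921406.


n/m = 98/39.
ln(n/m) ≈ 0.921406.
2*ln(n/m) ≈ 1.842812.
m/(2*ln(n/m)) ≈ 39/1.842812 ≈ 21.1633.
floor = 21.
k_max = max(1, 21) = 21.

21


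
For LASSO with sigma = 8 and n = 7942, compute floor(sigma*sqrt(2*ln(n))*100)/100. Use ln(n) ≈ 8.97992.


ln(7942) ≈ 8.97992.
2*ln(n) ≈ 17.95984.
sqrt(2*ln(n)) ≈ sqrt(17.95984) ≈ 4.237905.
lambda ≈ 8*4.237905 = 33.90324.
floor(lambda*100)/100 = 33.90.

33.90


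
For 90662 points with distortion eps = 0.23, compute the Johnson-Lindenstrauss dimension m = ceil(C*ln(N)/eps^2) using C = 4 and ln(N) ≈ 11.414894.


ln(90662) ≈ 11.414894.
eps^2 = 0.23^2 = 0.0529.
C*ln(N)/eps^2 ≈ 4*11.414894/0.0529 ≈ 863.13.
m = ceil(863.13) = 864.

864


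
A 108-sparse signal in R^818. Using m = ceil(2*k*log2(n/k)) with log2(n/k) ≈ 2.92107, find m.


log2(n/k) = log2(818/108) ≈ 2.92107.
2*k*log2(n/k) ≈ 2*108*2.92107 = 630.95112.
m = ceil(630.95112) = 631.

631


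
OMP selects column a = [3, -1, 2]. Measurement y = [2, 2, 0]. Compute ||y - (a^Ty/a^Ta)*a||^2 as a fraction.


a^T a = 14.
a^T y = 4.
coeff = 4/14 = 2/7.
||r||^2 = 48/7.

48/7


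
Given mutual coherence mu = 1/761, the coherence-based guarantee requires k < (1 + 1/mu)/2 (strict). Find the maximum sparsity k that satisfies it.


1/mu = 761.
1 + 1/mu = 762.
(1 + 1/mu)/2 = 381 is an integer and the inequality is strict, so k_max = 381 - 1 = 380.

380


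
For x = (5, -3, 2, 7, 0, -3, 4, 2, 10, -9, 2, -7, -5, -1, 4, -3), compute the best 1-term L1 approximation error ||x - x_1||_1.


Sorted |x_i| descending: [10, 9, 7, 7, 5, 5, 4, 4, 3, 3, 3, 2, 2, 2, 1, 0]
Keep top 1: [10]
Tail entries: [9, 7, 7, 5, 5, 4, 4, 3, 3, 3, 2, 2, 2, 1, 0]
L1 error = sum of tail = 57.

57


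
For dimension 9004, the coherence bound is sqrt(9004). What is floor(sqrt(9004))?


94^2 = 8836 <= 9004 < 9025 = 95^2, so 94 <= sqrt(9004) < 95.
floor(sqrt(9004)) = 94.

94


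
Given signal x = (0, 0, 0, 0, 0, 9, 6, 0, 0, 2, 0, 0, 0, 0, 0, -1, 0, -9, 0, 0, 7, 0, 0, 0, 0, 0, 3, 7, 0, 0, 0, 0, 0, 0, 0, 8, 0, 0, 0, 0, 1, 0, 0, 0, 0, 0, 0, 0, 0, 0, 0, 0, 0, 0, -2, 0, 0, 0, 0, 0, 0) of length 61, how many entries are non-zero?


Non-zero positions: [5, 6, 9, 15, 17, 20, 26, 27, 35, 40, 54].
Sparsity = 11.

11


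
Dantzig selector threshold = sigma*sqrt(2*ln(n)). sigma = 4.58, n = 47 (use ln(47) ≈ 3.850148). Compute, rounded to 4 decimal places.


ln(47) ≈ 3.850148.
2*ln(n) ≈ 7.700296.
sqrt(2*ln(n)) ≈ sqrt(7.700296) ≈ 2.774941.
threshold ≈ 4.58*2.774941 = 12.70922978 ≈ 12.7092.

12.7092


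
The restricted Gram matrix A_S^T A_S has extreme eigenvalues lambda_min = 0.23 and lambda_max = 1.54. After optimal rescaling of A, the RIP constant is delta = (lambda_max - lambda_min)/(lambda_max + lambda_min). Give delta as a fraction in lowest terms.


lambda_max - lambda_min = 1.54 - 0.23 = 1.31.
lambda_max + lambda_min = 1.54 + 0.23 = 1.77.
delta = 1.31/1.77 = 131/177.

131/177


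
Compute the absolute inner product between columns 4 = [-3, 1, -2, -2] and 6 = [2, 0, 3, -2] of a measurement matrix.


Inner product: -3*2 + 1*0 + -2*3 + -2*-2
Products: [-6, 0, -6, 4]
Sum = -8.
|dot| = 8.

8


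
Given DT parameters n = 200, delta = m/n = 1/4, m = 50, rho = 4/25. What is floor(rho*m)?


m = 1/4*200 = 50.
rho = 4/25.
rho*m = 4/25*50 = 8.
k = floor(8) = 8.

8


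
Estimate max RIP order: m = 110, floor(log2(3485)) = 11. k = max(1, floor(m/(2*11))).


floor(log2(3485)) = 11.
2*11 = 22.
m/(2*floor(log2(n))) = 110/22 ≈ 5.0.
floor = 5.
k = max(1, 5) = 5.

5


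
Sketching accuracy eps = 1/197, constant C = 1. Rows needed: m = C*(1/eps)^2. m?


1/eps = 197.
(1/eps)^2 = 38809.
m = 1*38809 = 38809.

38809


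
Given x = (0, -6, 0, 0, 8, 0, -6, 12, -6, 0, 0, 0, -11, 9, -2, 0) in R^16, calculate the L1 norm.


Non-zero entries: [(1, -6), (4, 8), (6, -6), (7, 12), (8, -6), (12, -11), (13, 9), (14, -2)]
Absolute values: [6, 8, 6, 12, 6, 11, 9, 2]
||x||_1 = sum = 60.

60


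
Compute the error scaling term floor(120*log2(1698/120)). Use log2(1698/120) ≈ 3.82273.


log2(n/k) = log2(1698/120) ≈ 3.82273.
k*log2(n/k) ≈ 120*3.82273 = 458.7276.
floor(458.7276) = 458.

458


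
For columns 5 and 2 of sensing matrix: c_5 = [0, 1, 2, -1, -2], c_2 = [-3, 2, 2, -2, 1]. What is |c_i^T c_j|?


Inner product: 0*-3 + 1*2 + 2*2 + -1*-2 + -2*1
Products: [0, 2, 4, 2, -2]
Sum = 6.
|dot| = 6.

6


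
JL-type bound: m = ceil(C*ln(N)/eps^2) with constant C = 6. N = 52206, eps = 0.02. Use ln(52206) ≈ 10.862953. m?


ln(52206) ≈ 10.862953.
eps^2 = 0.02^2 = 0.0004.
C*ln(N)/eps^2 ≈ 6*10.862953/0.0004 ≈ 162944.295.
m = ceil(162944.295) = 162945.

162945


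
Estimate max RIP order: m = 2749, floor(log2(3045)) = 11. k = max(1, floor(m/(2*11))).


floor(log2(3045)) = 11.
2*11 = 22.
m/(2*floor(log2(n))) = 2749/22 ≈ 124.9545.
floor = 124.
k = max(1, 124) = 124.

124


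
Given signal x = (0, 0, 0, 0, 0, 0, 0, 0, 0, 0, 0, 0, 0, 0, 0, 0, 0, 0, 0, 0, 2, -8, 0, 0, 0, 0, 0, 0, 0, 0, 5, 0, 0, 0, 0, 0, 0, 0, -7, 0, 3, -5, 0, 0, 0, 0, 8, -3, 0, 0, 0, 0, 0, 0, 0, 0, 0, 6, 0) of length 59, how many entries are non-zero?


Non-zero positions: [20, 21, 30, 38, 40, 41, 46, 47, 57].
Sparsity = 9.

9


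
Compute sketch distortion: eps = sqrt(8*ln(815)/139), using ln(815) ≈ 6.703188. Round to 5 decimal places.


ln(815) ≈ 6.703188.
8*ln(N)/m ≈ 8*6.703188/139 ≈ 0.38579499.
eps = sqrt(0.38579499) ≈ 0.621124 ≈ 0.62112.

0.62112


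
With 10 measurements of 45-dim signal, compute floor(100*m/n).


100*m/n = 100*10/45 ≈ 22.2222.
floor = 22.

22


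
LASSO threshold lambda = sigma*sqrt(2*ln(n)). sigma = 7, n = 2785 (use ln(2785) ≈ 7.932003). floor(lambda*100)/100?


ln(2785) ≈ 7.932003.
2*ln(n) ≈ 15.864006.
sqrt(2*ln(n)) ≈ sqrt(15.864006) ≈ 3.982964.
lambda ≈ 7*3.982964 = 27.880748.
floor(lambda*100)/100 = 27.88.

27.88


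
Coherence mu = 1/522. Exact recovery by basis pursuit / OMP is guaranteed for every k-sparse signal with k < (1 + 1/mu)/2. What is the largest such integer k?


1/mu = 522.
1 + 1/mu = 523.
(1 + 1/mu)/2 = 261.5 is not an integer, so k_max = floor(261.5) = 261.

261


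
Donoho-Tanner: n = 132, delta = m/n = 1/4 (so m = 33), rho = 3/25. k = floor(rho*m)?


m = 1/4*132 = 33.
rho = 3/25.
rho*m = 3/25*33 = 3.96.
k = floor(3.96) = 3.

3


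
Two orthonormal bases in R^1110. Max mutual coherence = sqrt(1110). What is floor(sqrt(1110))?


33^2 = 1089 <= 1110 < 1156 = 34^2, so 33 <= sqrt(1110) < 34.
floor(sqrt(1110)) = 33.

33


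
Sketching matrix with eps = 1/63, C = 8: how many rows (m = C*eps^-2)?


1/eps = 63.
(1/eps)^2 = 3969.
m = 8*3969 = 31752.

31752


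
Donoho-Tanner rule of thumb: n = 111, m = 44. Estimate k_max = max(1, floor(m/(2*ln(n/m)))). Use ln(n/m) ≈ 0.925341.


n/m = 111/44.
ln(n/m) ≈ 0.925341.
2*ln(n/m) ≈ 1.850682.
m/(2*ln(n/m)) ≈ 44/1.850682 ≈ 23.775.
floor = 23.
k_max = max(1, 23) = 23.

23


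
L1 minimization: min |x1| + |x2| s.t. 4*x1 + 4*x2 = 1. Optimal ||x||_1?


Axis intercepts:
  x1 = 1/4, x2 = 0: L1 = 1/4
  x1 = 0, x2 = 1/4: L1 = 1/4
x* = (1/4, 0)
||x*||_1 = 1/4.

1/4


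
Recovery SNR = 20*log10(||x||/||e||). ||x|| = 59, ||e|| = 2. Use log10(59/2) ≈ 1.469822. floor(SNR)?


||x||/||e|| = 59/2.
log10(59/2) ≈ 1.469822.
20*log10(||x||/||e||) ≈ 20*1.469822 = 29.39644.
floor(29.39644) = 29.

29


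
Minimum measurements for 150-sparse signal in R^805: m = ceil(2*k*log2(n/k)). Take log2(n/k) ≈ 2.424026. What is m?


log2(n/k) = log2(805/150) ≈ 2.424026.
2*k*log2(n/k) ≈ 2*150*2.424026 = 727.2078.
m = ceil(727.2078) = 728.

728


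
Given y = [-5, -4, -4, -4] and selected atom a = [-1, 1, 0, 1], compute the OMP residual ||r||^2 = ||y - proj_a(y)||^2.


a^T a = 3.
a^T y = -3.
coeff = -3/3 = -1.
||r||^2 = 70.

70


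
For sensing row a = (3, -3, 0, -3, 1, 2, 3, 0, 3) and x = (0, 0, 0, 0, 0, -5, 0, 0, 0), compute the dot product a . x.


Non-zero terms: ['2*-5']
Products: [-10]
y = sum = -10.

-10


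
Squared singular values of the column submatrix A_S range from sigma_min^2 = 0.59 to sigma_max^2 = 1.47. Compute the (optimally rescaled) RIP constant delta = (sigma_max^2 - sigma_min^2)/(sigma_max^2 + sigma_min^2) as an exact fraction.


lambda_max - lambda_min = 1.47 - 0.59 = 0.88.
lambda_max + lambda_min = 1.47 + 0.59 = 2.06.
delta = 0.88/2.06 = 88/206 = 44/103.

44/103


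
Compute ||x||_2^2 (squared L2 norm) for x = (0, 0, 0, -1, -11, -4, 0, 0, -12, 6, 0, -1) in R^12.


Non-zero entries: [(3, -1), (4, -11), (5, -4), (8, -12), (9, 6), (11, -1)]
Squares: [1, 121, 16, 144, 36, 1]
||x||_2^2 = sum = 319.

319


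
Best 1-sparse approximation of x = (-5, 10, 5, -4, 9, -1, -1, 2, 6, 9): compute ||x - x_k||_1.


Sorted |x_i| descending: [10, 9, 9, 6, 5, 5, 4, 2, 1, 1]
Keep top 1: [10]
Tail entries: [9, 9, 6, 5, 5, 4, 2, 1, 1]
L1 error = sum of tail = 42.

42


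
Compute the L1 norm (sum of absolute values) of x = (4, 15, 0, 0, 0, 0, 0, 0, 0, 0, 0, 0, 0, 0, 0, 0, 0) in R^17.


Non-zero entries: [(0, 4), (1, 15)]
Absolute values: [4, 15]
||x||_1 = sum = 19.

19


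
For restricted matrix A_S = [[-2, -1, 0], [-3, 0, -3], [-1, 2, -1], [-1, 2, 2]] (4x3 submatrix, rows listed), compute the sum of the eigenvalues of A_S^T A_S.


Sum of eigenvalues of A_S^T A_S = trace(A_S^T A_S) = sum of squared column norms of A_S.
A_S^T A_S diagonal: [15, 9, 14].
trace = 15 + 9 + 14 = 38.

38


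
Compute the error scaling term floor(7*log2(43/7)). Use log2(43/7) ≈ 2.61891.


log2(n/k) = log2(43/7) ≈ 2.61891.
k*log2(n/k) ≈ 7*2.61891 = 18.33237.
floor(18.33237) = 18.

18


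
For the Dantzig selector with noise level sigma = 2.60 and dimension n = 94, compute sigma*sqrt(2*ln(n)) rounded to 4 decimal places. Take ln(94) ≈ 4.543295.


ln(94) ≈ 4.543295.
2*ln(n) ≈ 9.08659.
sqrt(2*ln(n)) ≈ sqrt(9.08659) ≈ 3.014397.
threshold ≈ 2.60*3.014397 = 7.8374322 ≈ 7.8374.

7.8374


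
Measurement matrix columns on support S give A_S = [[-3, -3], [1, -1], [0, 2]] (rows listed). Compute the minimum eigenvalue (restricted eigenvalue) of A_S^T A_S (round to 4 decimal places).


A_S^T A_S = [[10, 8], [8, 14]].
trace = 24.
det = 76.
disc = trace^2 - 4*det = 576 - 4*76 = 272.
sqrt(272) ≈ 16.492423.
lam_min = (24 - sqrt(272))/2 ≈ (24 - 16.492423)/2 = 3.7537885 ≈ 3.7538.

3.7538


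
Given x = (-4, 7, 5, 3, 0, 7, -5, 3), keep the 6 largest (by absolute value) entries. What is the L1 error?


Sorted |x_i| descending: [7, 7, 5, 5, 4, 3, 3, 0]
Keep top 6: [7, 7, 5, 5, 4, 3]
Tail entries: [3, 0]
L1 error = sum of tail = 3.

3


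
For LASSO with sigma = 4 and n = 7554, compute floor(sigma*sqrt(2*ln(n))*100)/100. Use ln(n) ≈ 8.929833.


ln(7554) ≈ 8.929833.
2*ln(n) ≈ 17.859666.
sqrt(2*ln(n)) ≈ sqrt(17.859666) ≈ 4.22607.
lambda ≈ 4*4.22607 = 16.90428.
floor(lambda*100)/100 = 16.90.

16.90


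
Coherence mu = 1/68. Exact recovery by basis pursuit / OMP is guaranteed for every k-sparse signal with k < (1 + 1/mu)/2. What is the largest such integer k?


1/mu = 68.
1 + 1/mu = 69.
(1 + 1/mu)/2 = 34.5 is not an integer, so k_max = floor(34.5) = 34.

34


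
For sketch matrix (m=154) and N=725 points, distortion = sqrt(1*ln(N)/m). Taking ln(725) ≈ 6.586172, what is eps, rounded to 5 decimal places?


ln(725) ≈ 6.586172.
1*ln(N)/m ≈ 1*6.586172/154 ≈ 0.04276735.
eps = sqrt(0.04276735) ≈ 0.2068027 ≈ 0.20680.

0.20680


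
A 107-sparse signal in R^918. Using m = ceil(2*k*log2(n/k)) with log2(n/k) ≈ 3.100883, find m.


log2(n/k) = log2(918/107) ≈ 3.100883.
2*k*log2(n/k) ≈ 2*107*3.100883 = 663.588962.
m = ceil(663.588962) = 664.

664


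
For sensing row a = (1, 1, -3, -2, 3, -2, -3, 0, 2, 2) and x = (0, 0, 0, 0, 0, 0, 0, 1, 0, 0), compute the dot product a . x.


Non-zero terms: ['0*1']
Products: [0]
y = sum = 0.

0


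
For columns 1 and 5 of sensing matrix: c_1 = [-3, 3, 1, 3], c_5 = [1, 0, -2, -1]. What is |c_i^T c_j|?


Inner product: -3*1 + 3*0 + 1*-2 + 3*-1
Products: [-3, 0, -2, -3]
Sum = -8.
|dot| = 8.

8


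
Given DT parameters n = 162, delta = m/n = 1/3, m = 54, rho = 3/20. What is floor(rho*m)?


m = 1/3*162 = 54.
rho = 3/20.
rho*m = 3/20*54 = 8.1.
k = floor(8.1) = 8.

8


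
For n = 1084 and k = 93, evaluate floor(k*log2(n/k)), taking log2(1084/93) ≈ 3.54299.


log2(n/k) = log2(1084/93) ≈ 3.54299.
k*log2(n/k) ≈ 93*3.54299 = 329.49807.
floor(329.49807) = 329.

329


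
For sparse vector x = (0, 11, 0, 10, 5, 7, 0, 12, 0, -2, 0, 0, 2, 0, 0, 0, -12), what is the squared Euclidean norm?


Non-zero entries: [(1, 11), (3, 10), (4, 5), (5, 7), (7, 12), (9, -2), (12, 2), (16, -12)]
Squares: [121, 100, 25, 49, 144, 4, 4, 144]
||x||_2^2 = sum = 591.

591


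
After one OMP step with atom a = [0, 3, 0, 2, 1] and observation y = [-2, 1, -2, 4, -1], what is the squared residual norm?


a^T a = 14.
a^T y = 10.
coeff = 10/14 = 5/7.
||r||^2 = 132/7.

132/7


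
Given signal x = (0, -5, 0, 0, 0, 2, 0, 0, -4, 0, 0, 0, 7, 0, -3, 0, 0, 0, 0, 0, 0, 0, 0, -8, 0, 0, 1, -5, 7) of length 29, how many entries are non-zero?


Non-zero positions: [1, 5, 8, 12, 14, 23, 26, 27, 28].
Sparsity = 9.

9


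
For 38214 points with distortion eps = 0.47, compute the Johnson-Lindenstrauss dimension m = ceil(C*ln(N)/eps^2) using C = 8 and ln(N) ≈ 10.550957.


ln(38214) ≈ 10.550957.
eps^2 = 0.47^2 = 0.2209.
C*ln(N)/eps^2 ≈ 8*10.550957/0.2209 ≈ 382.108.
m = ceil(382.108) = 383.

383


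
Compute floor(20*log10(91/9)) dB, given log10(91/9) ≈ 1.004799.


||x||/||e|| = 91/9.
log10(91/9) ≈ 1.004799.
20*log10(||x||/||e||) ≈ 20*1.004799 = 20.09598.
floor(20.09598) = 20.

20


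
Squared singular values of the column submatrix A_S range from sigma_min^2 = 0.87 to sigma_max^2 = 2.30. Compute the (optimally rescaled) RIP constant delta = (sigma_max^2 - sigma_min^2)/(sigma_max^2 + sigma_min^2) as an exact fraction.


lambda_max - lambda_min = 2.30 - 0.87 = 1.43.
lambda_max + lambda_min = 2.30 + 0.87 = 3.17.
delta = 1.43/3.17 = 143/317.

143/317


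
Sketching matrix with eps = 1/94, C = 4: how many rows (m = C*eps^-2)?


1/eps = 94.
(1/eps)^2 = 8836.
m = 4*8836 = 35344.

35344


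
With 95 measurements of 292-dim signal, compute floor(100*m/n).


100*m/n = 100*95/292 ≈ 32.5342.
floor = 32.

32


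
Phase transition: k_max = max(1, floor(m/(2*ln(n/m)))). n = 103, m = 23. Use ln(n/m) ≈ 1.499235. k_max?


n/m = 103/23.
ln(n/m) ≈ 1.499235.
2*ln(n/m) ≈ 2.99847.
m/(2*ln(n/m)) ≈ 23/2.99847 ≈ 7.6706.
floor = 7.
k_max = max(1, 7) = 7.

7


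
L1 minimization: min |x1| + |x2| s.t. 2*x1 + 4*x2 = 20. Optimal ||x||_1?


Axis intercepts:
  x1 = 10, x2 = 0: L1 = 10
  x1 = 0, x2 = 5: L1 = 5
x* = (0, 5)
||x*||_1 = 5.

5


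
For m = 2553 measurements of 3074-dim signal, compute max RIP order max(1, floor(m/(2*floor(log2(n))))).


floor(log2(3074)) = 11.
2*11 = 22.
m/(2*floor(log2(n))) = 2553/22 ≈ 116.0455.
floor = 116.
k = max(1, 116) = 116.

116


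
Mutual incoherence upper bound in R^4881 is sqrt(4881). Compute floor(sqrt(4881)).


69^2 = 4761 <= 4881 < 4900 = 70^2, so 69 <= sqrt(4881) < 70.
floor(sqrt(4881)) = 69.

69


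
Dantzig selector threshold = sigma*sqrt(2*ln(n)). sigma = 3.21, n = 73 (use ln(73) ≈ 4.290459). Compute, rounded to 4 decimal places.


ln(73) ≈ 4.290459.
2*ln(n) ≈ 8.580918.
sqrt(2*ln(n)) ≈ sqrt(8.580918) ≈ 2.92932.
threshold ≈ 3.21*2.92932 = 9.4031172 ≈ 9.4031.

9.4031


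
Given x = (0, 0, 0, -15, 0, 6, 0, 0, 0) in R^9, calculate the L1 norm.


Non-zero entries: [(3, -15), (5, 6)]
Absolute values: [15, 6]
||x||_1 = sum = 21.

21


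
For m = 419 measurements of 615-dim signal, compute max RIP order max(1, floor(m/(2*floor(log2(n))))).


floor(log2(615)) = 9.
2*9 = 18.
m/(2*floor(log2(n))) = 419/18 ≈ 23.2778.
floor = 23.
k = max(1, 23) = 23.

23


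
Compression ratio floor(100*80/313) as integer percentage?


100*m/n = 100*80/313 ≈ 25.5591.
floor = 25.

25


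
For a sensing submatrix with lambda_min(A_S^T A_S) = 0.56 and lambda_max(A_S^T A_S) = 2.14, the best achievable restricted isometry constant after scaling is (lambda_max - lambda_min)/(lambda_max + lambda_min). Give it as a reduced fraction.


lambda_max - lambda_min = 2.14 - 0.56 = 1.58.
lambda_max + lambda_min = 2.14 + 0.56 = 2.70.
delta = 1.58/2.70 = 158/270 = 79/135.

79/135


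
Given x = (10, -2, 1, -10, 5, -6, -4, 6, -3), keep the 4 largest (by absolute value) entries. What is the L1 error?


Sorted |x_i| descending: [10, 10, 6, 6, 5, 4, 3, 2, 1]
Keep top 4: [10, 10, 6, 6]
Tail entries: [5, 4, 3, 2, 1]
L1 error = sum of tail = 15.

15


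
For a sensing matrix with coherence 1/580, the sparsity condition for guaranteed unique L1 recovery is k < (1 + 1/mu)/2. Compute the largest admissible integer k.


1/mu = 580.
1 + 1/mu = 581.
(1 + 1/mu)/2 = 290.5 is not an integer, so k_max = floor(290.5) = 290.

290


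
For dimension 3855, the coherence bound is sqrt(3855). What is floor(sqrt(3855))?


62^2 = 3844 <= 3855 < 3969 = 63^2, so 62 <= sqrt(3855) < 63.
floor(sqrt(3855)) = 62.

62


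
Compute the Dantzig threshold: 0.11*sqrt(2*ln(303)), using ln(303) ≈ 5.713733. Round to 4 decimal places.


ln(303) ≈ 5.713733.
2*ln(n) ≈ 11.427466.
sqrt(2*ln(n)) ≈ sqrt(11.427466) ≈ 3.380454.
threshold ≈ 0.11*3.380454 = 0.37184994 ≈ 0.3718.

0.3718


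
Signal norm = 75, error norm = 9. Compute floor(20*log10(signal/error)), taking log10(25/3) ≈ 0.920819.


||x||/||e|| = 75/9 = 25/3.
log10(25/3) ≈ 0.920819.
20*log10(||x||/||e||) ≈ 20*0.920819 = 18.41638.
floor(18.41638) = 18.

18


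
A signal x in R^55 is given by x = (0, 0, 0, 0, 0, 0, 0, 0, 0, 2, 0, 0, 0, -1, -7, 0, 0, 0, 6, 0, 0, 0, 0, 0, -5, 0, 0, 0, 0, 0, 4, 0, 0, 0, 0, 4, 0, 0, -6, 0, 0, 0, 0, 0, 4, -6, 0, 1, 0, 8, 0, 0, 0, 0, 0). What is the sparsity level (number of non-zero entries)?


Non-zero positions: [9, 13, 14, 18, 24, 30, 35, 38, 44, 45, 47, 49].
Sparsity = 12.

12


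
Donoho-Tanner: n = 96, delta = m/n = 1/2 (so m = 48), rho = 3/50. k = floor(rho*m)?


m = 1/2*96 = 48.
rho = 3/50.
rho*m = 3/50*48 = 2.88.
k = floor(2.88) = 2.

2


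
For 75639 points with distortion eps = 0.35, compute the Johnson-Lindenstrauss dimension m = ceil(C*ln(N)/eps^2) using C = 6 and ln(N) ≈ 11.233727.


ln(75639) ≈ 11.233727.
eps^2 = 0.35^2 = 0.1225.
C*ln(N)/eps^2 ≈ 6*11.233727/0.1225 ≈ 550.2234.
m = ceil(550.2234) = 551.

551


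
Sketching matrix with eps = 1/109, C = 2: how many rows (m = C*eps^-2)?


1/eps = 109.
(1/eps)^2 = 11881.
m = 2*11881 = 23762.

23762


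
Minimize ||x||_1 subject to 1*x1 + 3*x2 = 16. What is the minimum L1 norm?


Axis intercepts:
  x1 = 16, x2 = 0: L1 = 16
  x1 = 0, x2 = 16/3: L1 = 16/3
x* = (0, 16/3)
||x*||_1 = 16/3.

16/3


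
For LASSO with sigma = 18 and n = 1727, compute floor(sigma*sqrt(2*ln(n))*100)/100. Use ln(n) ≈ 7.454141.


ln(1727) ≈ 7.454141.
2*ln(n) ≈ 14.908282.
sqrt(2*ln(n)) ≈ sqrt(14.908282) ≈ 3.861124.
lambda ≈ 18*3.861124 = 69.500232.
floor(lambda*100)/100 = 69.50.

69.50


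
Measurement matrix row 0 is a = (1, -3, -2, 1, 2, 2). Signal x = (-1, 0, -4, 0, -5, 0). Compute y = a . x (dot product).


Non-zero terms: ['1*-1', '-2*-4', '2*-5']
Products: [-1, 8, -10]
y = sum = -3.

-3


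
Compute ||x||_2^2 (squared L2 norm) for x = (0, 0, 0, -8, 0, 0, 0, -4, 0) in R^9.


Non-zero entries: [(3, -8), (7, -4)]
Squares: [64, 16]
||x||_2^2 = sum = 80.

80


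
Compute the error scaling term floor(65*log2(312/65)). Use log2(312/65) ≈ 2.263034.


log2(n/k) = log2(312/65) ≈ 2.263034.
k*log2(n/k) ≈ 65*2.263034 = 147.09721.
floor(147.09721) = 147.

147


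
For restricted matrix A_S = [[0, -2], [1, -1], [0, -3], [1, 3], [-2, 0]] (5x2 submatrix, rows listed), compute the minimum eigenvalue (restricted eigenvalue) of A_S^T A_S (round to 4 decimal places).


A_S^T A_S = [[6, 2], [2, 23]].
trace = 29.
det = 134.
disc = trace^2 - 4*det = 841 - 4*134 = 305.
sqrt(305) ≈ 17.464249.
lam_min = (29 - sqrt(305))/2 ≈ (29 - 17.464249)/2 = 5.7678755 ≈ 5.7679.

5.7679


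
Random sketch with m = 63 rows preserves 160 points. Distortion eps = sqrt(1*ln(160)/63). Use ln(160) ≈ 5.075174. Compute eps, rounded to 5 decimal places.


ln(160) ≈ 5.075174.
1*ln(N)/m ≈ 1*5.075174/63 ≈ 0.08055832.
eps = sqrt(0.08055832) ≈ 0.283828 ≈ 0.28383.

0.28383


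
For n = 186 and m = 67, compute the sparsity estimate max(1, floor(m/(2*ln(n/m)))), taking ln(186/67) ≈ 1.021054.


n/m = 186/67.
ln(n/m) ≈ 1.021054.
2*ln(n/m) ≈ 2.042108.
m/(2*ln(n/m)) ≈ 67/2.042108 ≈ 32.8092.
floor = 32.
k_max = max(1, 32) = 32.

32


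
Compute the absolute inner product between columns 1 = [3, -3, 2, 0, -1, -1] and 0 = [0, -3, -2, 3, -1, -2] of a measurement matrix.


Inner product: 3*0 + -3*-3 + 2*-2 + 0*3 + -1*-1 + -1*-2
Products: [0, 9, -4, 0, 1, 2]
Sum = 8.
|dot| = 8.

8


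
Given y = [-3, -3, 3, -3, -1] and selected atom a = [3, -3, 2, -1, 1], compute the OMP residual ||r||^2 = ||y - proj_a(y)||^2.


a^T a = 24.
a^T y = 8.
coeff = 8/24 = 1/3.
||r||^2 = 103/3.

103/3


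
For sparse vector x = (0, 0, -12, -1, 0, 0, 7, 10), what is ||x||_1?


Non-zero entries: [(2, -12), (3, -1), (6, 7), (7, 10)]
Absolute values: [12, 1, 7, 10]
||x||_1 = sum = 30.

30


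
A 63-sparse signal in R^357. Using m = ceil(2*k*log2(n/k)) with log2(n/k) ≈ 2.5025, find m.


log2(n/k) = log2(357/63) ≈ 2.5025.
2*k*log2(n/k) ≈ 2*63*2.5025 = 315.315.
m = ceil(315.315) = 316.

316


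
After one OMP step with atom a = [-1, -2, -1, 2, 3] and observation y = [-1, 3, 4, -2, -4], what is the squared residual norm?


a^T a = 19.
a^T y = -25.
coeff = -25/19 = -25/19.
||r||^2 = 249/19.

249/19


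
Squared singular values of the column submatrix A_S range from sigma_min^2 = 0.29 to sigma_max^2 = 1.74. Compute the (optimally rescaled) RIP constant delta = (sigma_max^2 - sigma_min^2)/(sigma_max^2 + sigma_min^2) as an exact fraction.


lambda_max - lambda_min = 1.74 - 0.29 = 1.45.
lambda_max + lambda_min = 1.74 + 0.29 = 2.03.
delta = 1.45/2.03 = 145/203 = 5/7.

5/7


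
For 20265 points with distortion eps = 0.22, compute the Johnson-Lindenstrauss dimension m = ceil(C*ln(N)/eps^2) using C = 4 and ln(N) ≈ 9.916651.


ln(20265) ≈ 9.916651.
eps^2 = 0.22^2 = 0.0484.
C*ln(N)/eps^2 ≈ 4*9.916651/0.0484 ≈ 819.5579.
m = ceil(819.5579) = 820.

820


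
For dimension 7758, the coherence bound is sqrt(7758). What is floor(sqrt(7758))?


88^2 = 7744 <= 7758 < 7921 = 89^2, so 88 <= sqrt(7758) < 89.
floor(sqrt(7758)) = 88.

88


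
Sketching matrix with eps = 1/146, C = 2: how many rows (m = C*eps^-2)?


1/eps = 146.
(1/eps)^2 = 21316.
m = 2*21316 = 42632.

42632


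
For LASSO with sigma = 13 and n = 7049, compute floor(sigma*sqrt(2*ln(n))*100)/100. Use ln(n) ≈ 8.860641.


ln(7049) ≈ 8.860641.
2*ln(n) ≈ 17.721282.
sqrt(2*ln(n)) ≈ sqrt(17.721282) ≈ 4.209665.
lambda ≈ 13*4.209665 = 54.725645.
floor(lambda*100)/100 = 54.72.

54.72


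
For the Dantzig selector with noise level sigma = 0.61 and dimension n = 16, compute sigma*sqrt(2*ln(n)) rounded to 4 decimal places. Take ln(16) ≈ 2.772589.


ln(16) ≈ 2.772589.
2*ln(n) ≈ 5.545178.
sqrt(2*ln(n)) ≈ sqrt(5.545178) ≈ 2.35482.
threshold ≈ 0.61*2.35482 = 1.4364402 ≈ 1.4364.

1.4364


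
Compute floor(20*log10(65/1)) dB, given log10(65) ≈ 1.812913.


||x||/||e|| = 65/1 = 65.
log10(65) ≈ 1.812913.
20*log10(||x||/||e||) ≈ 20*1.812913 = 36.25826.
floor(36.25826) = 36.

36


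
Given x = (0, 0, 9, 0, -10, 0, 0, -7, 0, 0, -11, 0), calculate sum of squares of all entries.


Non-zero entries: [(2, 9), (4, -10), (7, -7), (10, -11)]
Squares: [81, 100, 49, 121]
||x||_2^2 = sum = 351.

351


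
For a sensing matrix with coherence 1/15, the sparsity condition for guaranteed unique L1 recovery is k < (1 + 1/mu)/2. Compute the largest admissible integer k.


1/mu = 15.
1 + 1/mu = 16.
(1 + 1/mu)/2 = 8 is an integer and the inequality is strict, so k_max = 8 - 1 = 7.

7


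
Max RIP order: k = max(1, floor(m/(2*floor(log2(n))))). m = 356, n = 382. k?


floor(log2(382)) = 8.
2*8 = 16.
m/(2*floor(log2(n))) = 356/16 ≈ 22.25.
floor = 22.
k = max(1, 22) = 22.

22


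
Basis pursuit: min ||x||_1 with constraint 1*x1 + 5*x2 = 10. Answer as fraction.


Axis intercepts:
  x1 = 10, x2 = 0: L1 = 10
  x1 = 0, x2 = 2: L1 = 2
x* = (0, 2)
||x*||_1 = 2.

2


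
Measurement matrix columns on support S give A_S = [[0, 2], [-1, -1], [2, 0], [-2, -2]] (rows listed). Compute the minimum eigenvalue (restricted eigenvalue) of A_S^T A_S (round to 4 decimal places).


A_S^T A_S = [[9, 5], [5, 9]].
trace = 18.
det = 56.
disc = trace^2 - 4*det = 324 - 4*56 = 100.
sqrt(100) = 10.
lam_min = (18 - 10)/2 = 4 = 4.0000.

4.0000


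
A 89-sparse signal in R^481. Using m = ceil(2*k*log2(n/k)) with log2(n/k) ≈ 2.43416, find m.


log2(n/k) = log2(481/89) ≈ 2.43416.
2*k*log2(n/k) ≈ 2*89*2.43416 = 433.28048.
m = ceil(433.28048) = 434.

434


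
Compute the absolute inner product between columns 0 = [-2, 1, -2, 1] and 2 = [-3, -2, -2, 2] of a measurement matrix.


Inner product: -2*-3 + 1*-2 + -2*-2 + 1*2
Products: [6, -2, 4, 2]
Sum = 10.
|dot| = 10.

10


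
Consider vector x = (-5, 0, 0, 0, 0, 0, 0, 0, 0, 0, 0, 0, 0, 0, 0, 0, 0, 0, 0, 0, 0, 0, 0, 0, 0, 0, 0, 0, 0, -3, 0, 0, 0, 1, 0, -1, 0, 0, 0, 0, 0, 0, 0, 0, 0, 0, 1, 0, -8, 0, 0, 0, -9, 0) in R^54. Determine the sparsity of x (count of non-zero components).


Non-zero positions: [0, 29, 33, 35, 46, 48, 52].
Sparsity = 7.

7


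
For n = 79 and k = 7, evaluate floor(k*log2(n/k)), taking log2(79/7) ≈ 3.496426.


log2(n/k) = log2(79/7) ≈ 3.496426.
k*log2(n/k) ≈ 7*3.496426 = 24.474982.
floor(24.474982) = 24.

24


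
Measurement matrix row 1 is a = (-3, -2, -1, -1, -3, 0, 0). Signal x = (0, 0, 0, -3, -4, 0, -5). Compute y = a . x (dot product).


Non-zero terms: ['-1*-3', '-3*-4', '0*-5']
Products: [3, 12, 0]
y = sum = 15.

15


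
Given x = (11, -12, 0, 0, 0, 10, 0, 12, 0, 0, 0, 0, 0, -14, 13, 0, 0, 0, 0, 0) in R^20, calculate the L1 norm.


Non-zero entries: [(0, 11), (1, -12), (5, 10), (7, 12), (13, -14), (14, 13)]
Absolute values: [11, 12, 10, 12, 14, 13]
||x||_1 = sum = 72.

72


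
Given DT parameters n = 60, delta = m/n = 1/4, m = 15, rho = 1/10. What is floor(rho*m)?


m = 1/4*60 = 15.
rho = 1/10.
rho*m = 1/10*15 = 1.5.
k = floor(1.5) = 1.

1


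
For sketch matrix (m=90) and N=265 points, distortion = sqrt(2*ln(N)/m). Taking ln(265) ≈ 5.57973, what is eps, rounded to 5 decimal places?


ln(265) ≈ 5.57973.
2*ln(N)/m ≈ 2*5.57973/90 ≈ 0.123994.
eps = sqrt(0.123994) ≈ 0.3521278 ≈ 0.35213.

0.35213


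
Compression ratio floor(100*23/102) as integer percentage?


100*m/n = 100*23/102 ≈ 22.549.
floor = 22.

22


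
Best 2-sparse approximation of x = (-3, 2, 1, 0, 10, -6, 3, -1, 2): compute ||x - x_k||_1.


Sorted |x_i| descending: [10, 6, 3, 3, 2, 2, 1, 1, 0]
Keep top 2: [10, 6]
Tail entries: [3, 3, 2, 2, 1, 1, 0]
L1 error = sum of tail = 12.

12


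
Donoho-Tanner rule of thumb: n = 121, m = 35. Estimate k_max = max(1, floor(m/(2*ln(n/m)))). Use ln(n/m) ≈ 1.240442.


n/m = 121/35.
ln(n/m) ≈ 1.240442.
2*ln(n/m) ≈ 2.480884.
m/(2*ln(n/m)) ≈ 35/2.480884 ≈ 14.1079.
floor = 14.
k_max = max(1, 14) = 14.

14


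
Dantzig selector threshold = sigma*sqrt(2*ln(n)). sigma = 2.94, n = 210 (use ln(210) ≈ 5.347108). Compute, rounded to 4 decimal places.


ln(210) ≈ 5.347108.
2*ln(n) ≈ 10.694216.
sqrt(2*ln(n)) ≈ sqrt(10.694216) ≈ 3.270201.
threshold ≈ 2.94*3.270201 = 9.61439094 ≈ 9.6144.

9.6144


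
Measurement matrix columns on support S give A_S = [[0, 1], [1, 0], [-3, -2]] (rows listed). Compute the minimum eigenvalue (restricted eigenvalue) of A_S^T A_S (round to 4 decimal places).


A_S^T A_S = [[10, 6], [6, 5]].
trace = 15.
det = 14.
disc = trace^2 - 4*det = 225 - 4*14 = 169.
sqrt(169) = 13.
lam_min = (15 - 13)/2 = 1 = 1.0000.

1.0000


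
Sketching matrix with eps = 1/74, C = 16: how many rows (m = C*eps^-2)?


1/eps = 74.
(1/eps)^2 = 5476.
m = 16*5476 = 87616.

87616


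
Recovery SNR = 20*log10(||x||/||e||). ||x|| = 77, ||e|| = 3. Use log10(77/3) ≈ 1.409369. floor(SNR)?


||x||/||e|| = 77/3.
log10(77/3) ≈ 1.409369.
20*log10(||x||/||e||) ≈ 20*1.409369 = 28.18738.
floor(28.18738) = 28.

28


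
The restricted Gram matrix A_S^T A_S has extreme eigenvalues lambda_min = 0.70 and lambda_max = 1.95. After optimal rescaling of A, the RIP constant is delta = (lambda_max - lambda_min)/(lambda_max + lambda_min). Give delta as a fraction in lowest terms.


lambda_max - lambda_min = 1.95 - 0.70 = 1.25.
lambda_max + lambda_min = 1.95 + 0.70 = 2.65.
delta = 1.25/2.65 = 125/265 = 25/53.

25/53


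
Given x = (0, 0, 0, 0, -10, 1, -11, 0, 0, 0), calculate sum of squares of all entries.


Non-zero entries: [(4, -10), (5, 1), (6, -11)]
Squares: [100, 1, 121]
||x||_2^2 = sum = 222.

222


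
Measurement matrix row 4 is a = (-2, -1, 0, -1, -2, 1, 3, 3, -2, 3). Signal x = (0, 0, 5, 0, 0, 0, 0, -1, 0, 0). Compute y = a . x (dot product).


Non-zero terms: ['0*5', '3*-1']
Products: [0, -3]
y = sum = -3.

-3


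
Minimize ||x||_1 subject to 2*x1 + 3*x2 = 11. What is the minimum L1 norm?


Axis intercepts:
  x1 = 11/2, x2 = 0: L1 = 11/2
  x1 = 0, x2 = 11/3: L1 = 11/3
x* = (0, 11/3)
||x*||_1 = 11/3.

11/3


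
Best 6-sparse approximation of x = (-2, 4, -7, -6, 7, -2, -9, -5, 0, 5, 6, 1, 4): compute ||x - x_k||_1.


Sorted |x_i| descending: [9, 7, 7, 6, 6, 5, 5, 4, 4, 2, 2, 1, 0]
Keep top 6: [9, 7, 7, 6, 6, 5]
Tail entries: [5, 4, 4, 2, 2, 1, 0]
L1 error = sum of tail = 18.

18


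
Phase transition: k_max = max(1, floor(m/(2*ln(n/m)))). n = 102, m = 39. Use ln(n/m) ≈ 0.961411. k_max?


n/m = 102/39 = 34/13.
ln(n/m) ≈ 0.961411.
2*ln(n/m) ≈ 1.922822.
m/(2*ln(n/m)) ≈ 39/1.922822 ≈ 20.2827.
floor = 20.
k_max = max(1, 20) = 20.

20


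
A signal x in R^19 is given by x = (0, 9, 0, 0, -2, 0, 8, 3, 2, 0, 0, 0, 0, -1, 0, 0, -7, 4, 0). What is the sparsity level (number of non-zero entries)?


Non-zero positions: [1, 4, 6, 7, 8, 13, 16, 17].
Sparsity = 8.

8


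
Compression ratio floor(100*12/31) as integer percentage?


100*m/n = 100*12/31 ≈ 38.7097.
floor = 38.

38


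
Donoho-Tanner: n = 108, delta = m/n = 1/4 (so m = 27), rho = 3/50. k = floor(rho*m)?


m = 1/4*108 = 27.
rho = 3/50.
rho*m = 3/50*27 = 1.62.
k = floor(1.62) = 1.

1


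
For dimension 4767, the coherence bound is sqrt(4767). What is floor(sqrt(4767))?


69^2 = 4761 <= 4767 < 4900 = 70^2, so 69 <= sqrt(4767) < 70.
floor(sqrt(4767)) = 69.

69


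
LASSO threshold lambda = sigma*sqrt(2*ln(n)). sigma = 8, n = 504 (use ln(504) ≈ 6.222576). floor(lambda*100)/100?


ln(504) ≈ 6.222576.
2*ln(n) ≈ 12.445152.
sqrt(2*ln(n)) ≈ sqrt(12.445152) ≈ 3.527769.
lambda ≈ 8*3.527769 = 28.222152.
floor(lambda*100)/100 = 28.22.

28.22


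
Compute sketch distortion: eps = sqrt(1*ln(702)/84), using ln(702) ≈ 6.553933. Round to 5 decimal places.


ln(702) ≈ 6.553933.
1*ln(N)/m ≈ 1*6.553933/84 ≈ 0.07802301.
eps = sqrt(0.07802301) ≈ 0.279326 ≈ 0.27933.

0.27933


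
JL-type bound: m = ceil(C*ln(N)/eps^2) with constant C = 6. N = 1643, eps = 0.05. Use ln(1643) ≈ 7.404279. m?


ln(1643) ≈ 7.404279.
eps^2 = 0.05^2 = 0.0025.
C*ln(N)/eps^2 ≈ 6*7.404279/0.0025 ≈ 17770.2696.
m = ceil(17770.2696) = 17771.

17771


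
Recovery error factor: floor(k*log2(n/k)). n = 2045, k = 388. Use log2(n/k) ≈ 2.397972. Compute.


log2(n/k) = log2(2045/388) ≈ 2.397972.
k*log2(n/k) ≈ 388*2.397972 = 930.413136.
floor(930.413136) = 930.

930


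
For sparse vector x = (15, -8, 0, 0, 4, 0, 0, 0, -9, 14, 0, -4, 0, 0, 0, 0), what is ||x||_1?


Non-zero entries: [(0, 15), (1, -8), (4, 4), (8, -9), (9, 14), (11, -4)]
Absolute values: [15, 8, 4, 9, 14, 4]
||x||_1 = sum = 54.

54


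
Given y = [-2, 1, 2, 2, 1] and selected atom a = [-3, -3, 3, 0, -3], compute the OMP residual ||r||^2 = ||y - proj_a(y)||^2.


a^T a = 36.
a^T y = 6.
coeff = 6/36 = 1/6.
||r||^2 = 13.

13


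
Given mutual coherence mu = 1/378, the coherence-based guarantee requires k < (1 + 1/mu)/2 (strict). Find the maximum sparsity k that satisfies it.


1/mu = 378.
1 + 1/mu = 379.
(1 + 1/mu)/2 = 189.5 is not an integer, so k_max = floor(189.5) = 189.

189


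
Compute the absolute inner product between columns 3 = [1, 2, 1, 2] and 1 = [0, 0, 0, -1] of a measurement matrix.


Inner product: 1*0 + 2*0 + 1*0 + 2*-1
Products: [0, 0, 0, -2]
Sum = -2.
|dot| = 2.

2
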